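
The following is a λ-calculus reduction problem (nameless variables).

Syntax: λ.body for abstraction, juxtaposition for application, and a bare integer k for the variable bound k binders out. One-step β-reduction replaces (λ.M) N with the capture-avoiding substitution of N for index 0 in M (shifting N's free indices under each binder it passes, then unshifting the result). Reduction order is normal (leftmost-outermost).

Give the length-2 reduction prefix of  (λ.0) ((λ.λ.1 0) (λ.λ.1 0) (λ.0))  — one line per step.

Answer: after 2 steps: (λ.(λ.λ.1 0) 0) (λ.0)

Working:
  start: (λ.0) ((λ.λ.1 0) (λ.λ.1 0) (λ.0))
  →1  (λ.λ.1 0) (λ.λ.1 0) (λ.0)
  →2  (λ.(λ.λ.1 0) 0) (λ.0)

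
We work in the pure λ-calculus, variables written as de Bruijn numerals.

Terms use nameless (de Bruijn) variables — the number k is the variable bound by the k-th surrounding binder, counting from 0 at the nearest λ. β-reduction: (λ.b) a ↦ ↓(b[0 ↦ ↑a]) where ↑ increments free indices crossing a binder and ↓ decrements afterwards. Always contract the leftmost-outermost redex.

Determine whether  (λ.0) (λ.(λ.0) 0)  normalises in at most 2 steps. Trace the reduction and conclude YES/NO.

Answer: YES — reaches normal form λ.0 in 2 ≤ 2 steps

Derivation:
  start: (λ.0) (λ.(λ.0) 0)
  →1  λ.(λ.0) 0
  →2  λ.0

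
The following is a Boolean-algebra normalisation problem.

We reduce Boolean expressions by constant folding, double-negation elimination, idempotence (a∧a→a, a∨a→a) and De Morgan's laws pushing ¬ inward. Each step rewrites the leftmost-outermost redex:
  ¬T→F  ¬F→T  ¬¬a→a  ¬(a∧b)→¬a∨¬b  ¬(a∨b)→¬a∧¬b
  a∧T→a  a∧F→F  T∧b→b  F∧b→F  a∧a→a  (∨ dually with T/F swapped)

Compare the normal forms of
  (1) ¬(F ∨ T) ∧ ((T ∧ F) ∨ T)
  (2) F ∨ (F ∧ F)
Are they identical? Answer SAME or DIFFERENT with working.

Answer: SAME — A ⇓ F, B ⇓ F

Derivation:
Term A:
  start: ¬(F ∨ T) ∧ ((T ∧ F) ∨ T)
  →1  (¬F ∧ ¬T) ∧ ((T ∧ F) ∨ T)
  →2  (T ∧ ¬T) ∧ ((T ∧ F) ∨ T)
  →3  ¬T ∧ ((T ∧ F) ∨ T)
  →4  F ∧ ((T ∧ F) ∨ T)
  →5  F

Term B:
  start: F ∨ (F ∧ F)
  →1  F ∧ F
  →2  F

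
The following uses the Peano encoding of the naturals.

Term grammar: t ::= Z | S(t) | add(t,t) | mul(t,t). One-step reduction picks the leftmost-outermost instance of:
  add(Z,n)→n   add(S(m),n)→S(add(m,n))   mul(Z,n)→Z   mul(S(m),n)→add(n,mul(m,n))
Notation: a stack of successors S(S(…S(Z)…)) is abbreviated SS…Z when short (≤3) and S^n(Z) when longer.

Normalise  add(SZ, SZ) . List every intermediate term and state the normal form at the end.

Answer: normal form = SSZ  (in 2 steps)

Derivation:
  start: add(SZ, SZ)
  [1] S(add(Z, SZ))
  [2] SSZ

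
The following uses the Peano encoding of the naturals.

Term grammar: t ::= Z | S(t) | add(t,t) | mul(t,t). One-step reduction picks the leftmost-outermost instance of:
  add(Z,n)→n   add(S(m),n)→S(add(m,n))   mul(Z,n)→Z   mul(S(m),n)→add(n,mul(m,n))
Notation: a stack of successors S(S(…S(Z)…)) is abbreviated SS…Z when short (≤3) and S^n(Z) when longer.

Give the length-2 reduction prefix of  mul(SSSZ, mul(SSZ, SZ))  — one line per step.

  start: mul(SSSZ, mul(SSZ, SZ))
  [1] add(mul(SSZ, SZ), mul(SSZ, mul(SSZ, SZ)))
  [2] add(add(SZ, mul(SZ, SZ)), mul(SSZ, mul(SSZ, SZ)))

Answer: after 2 steps: add(add(SZ, mul(SZ, SZ)), mul(SSZ, mul(SSZ, SZ)))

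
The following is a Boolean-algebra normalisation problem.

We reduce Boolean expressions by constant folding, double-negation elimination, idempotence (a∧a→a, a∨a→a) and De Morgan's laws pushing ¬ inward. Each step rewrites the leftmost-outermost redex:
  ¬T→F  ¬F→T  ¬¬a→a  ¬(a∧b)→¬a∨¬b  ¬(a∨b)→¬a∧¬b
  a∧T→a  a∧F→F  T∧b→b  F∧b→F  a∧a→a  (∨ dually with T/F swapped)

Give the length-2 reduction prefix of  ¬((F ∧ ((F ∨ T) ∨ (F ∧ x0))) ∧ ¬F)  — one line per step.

Answer: after 2 steps: (¬F ∨ ¬((F ∨ T) ∨ (F ∧ x0))) ∨ ¬¬F

Working:
  start: ¬((F ∧ ((F ∨ T) ∨ (F ∧ x0))) ∧ ¬F)
  →1  ¬(F ∧ ((F ∨ T) ∨ (F ∧ x0))) ∨ ¬¬F
  →2  (¬F ∨ ¬((F ∨ T) ∨ (F ∧ x0))) ∨ ¬¬F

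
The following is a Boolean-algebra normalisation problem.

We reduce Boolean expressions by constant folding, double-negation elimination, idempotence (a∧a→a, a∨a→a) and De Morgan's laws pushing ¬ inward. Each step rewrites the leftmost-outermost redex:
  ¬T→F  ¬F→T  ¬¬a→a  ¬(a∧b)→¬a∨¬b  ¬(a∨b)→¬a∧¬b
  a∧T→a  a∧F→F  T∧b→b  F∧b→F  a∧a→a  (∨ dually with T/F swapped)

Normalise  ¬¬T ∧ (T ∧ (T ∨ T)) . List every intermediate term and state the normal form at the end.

Answer: normal form = T  (in 4 steps)

Reduction:
  start: ¬¬T ∧ (T ∧ (T ∨ T))
  step 1: T ∧ (T ∧ (T ∨ T))
  step 2: T ∧ (T ∨ T)
  step 3: T ∨ T
  step 4: T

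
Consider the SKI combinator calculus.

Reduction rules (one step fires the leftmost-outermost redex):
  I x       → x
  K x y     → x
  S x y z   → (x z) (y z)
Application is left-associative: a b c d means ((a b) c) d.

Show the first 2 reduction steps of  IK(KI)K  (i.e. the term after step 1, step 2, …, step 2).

Answer: after 2 steps: KI

Reduction:
  start: IK(KI)K
  step 1: K(KI)K
  step 2: KI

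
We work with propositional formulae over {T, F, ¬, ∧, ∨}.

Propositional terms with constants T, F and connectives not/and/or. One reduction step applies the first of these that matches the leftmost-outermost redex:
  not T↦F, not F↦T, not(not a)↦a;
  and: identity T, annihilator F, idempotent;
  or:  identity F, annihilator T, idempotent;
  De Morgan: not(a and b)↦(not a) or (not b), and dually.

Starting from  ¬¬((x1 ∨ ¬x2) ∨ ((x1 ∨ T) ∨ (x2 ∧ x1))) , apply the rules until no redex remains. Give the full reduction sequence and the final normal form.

Answer: normal form = T  (in 4 steps)

Working:
  start: ¬¬((x1 ∨ ¬x2) ∨ ((x1 ∨ T) ∨ (x2 ∧ x1)))
  →1  (x1 ∨ ¬x2) ∨ ((x1 ∨ T) ∨ (x2 ∧ x1))
  →2  (x1 ∨ ¬x2) ∨ (T ∨ (x2 ∧ x1))
  →3  (x1 ∨ ¬x2) ∨ T
  →4  T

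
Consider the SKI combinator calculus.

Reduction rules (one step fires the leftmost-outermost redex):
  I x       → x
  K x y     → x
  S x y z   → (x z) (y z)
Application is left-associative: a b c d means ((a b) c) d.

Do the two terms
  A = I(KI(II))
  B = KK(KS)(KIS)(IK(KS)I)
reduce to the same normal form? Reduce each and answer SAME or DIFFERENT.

Term A:
  start: I(KI(II))
  →1  KI(II)
  →2  I

Term B:
  start: KK(KS)(KIS)(IK(KS)I)
  →1  K(KIS)(IK(KS)I)
  →2  KIS
  →3  I

Answer: SAME — A ⇓ I, B ⇓ I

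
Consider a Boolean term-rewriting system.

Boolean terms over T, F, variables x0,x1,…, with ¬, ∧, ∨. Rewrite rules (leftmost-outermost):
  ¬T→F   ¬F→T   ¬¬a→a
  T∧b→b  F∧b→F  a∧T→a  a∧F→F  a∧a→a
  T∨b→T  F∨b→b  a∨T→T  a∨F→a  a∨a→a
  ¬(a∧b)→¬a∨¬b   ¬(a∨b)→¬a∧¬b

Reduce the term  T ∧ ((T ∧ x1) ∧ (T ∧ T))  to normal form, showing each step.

  start: T ∧ ((T ∧ x1) ∧ (T ∧ T))
  →1  (T ∧ x1) ∧ (T ∧ T)
  →2  x1 ∧ (T ∧ T)
  →3  x1 ∧ T
  →4  x1

Answer: normal form = x1  (in 4 steps)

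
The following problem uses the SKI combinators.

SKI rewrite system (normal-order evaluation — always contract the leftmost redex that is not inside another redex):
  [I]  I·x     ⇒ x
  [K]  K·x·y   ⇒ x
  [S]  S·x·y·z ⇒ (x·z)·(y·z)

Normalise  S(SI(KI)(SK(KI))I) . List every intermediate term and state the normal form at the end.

  start: S(SI(KI)(SK(KI))I)
  [1] S(I(SK(KI))(KI(SK(KI)))I)
  [2] S(SK(KI)(KI(SK(KI)))I)
  [3] S(K(KI(SK(KI)))(KI(KI(SK(KI))))I)
  [4] S(KI(SK(KI))I)
  [5] S(II)
  [6] SI

Answer: normal form = SI  (in 6 steps)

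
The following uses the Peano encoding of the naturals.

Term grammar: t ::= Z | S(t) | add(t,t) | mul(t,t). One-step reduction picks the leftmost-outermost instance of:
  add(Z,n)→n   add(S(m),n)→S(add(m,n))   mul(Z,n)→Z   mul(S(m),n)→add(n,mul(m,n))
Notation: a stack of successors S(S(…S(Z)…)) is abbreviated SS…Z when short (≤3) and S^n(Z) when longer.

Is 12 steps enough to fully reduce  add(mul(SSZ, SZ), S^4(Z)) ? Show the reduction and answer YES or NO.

  start: add(mul(SSZ, SZ), S^4(Z))
  [1] add(add(SZ, mul(SZ, SZ)), S^4(Z))
  [2] add(S(add(Z, mul(SZ, SZ))), S^4(Z))
  [3] S(add(add(Z, mul(SZ, SZ)), S^4(Z)))
  [4] S(add(mul(SZ, SZ), S^4(Z)))
  [5] S(add(add(SZ, mul(Z, SZ)), S^4(Z)))
  [6] S(add(S(add(Z, mul(Z, SZ))), S^4(Z)))
  [7] S(S(add(add(Z, mul(Z, SZ)), S^4(Z))))
  [8] S(S(add(mul(Z, SZ), S^4(Z))))
  [9] S(S(add(Z, S^4(Z))))
  [10] S^6(Z)

Answer: YES — reaches normal form S^6(Z) in 10 ≤ 12 steps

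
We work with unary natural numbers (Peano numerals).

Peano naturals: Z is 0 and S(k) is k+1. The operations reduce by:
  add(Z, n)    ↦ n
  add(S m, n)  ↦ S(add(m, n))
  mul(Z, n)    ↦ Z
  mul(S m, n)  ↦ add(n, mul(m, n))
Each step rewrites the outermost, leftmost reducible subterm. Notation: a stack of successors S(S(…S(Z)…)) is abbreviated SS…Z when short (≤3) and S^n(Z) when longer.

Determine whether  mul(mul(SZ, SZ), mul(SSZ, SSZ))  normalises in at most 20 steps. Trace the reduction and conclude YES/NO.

Answer: YES — reaches normal form S^4(Z) in 20 ≤ 20 steps

Working:
  start: mul(mul(SZ, SZ), mul(SSZ, SSZ))
  →1  mul(add(SZ, mul(Z, SZ)), mul(SSZ, SSZ))
  →2  mul(S(add(Z, mul(Z, SZ))), mul(SSZ, SSZ))
  →3  add(mul(SSZ, SSZ), mul(add(Z, mul(Z, SZ)), mul(SSZ, SSZ)))
  →4  add(add(SSZ, mul(SZ, SSZ)), mul(add(Z, mul(Z, SZ)), mul(SSZ, SSZ)))
  →5  add(S(add(SZ, mul(SZ, SSZ))), mul(add(Z, mul(Z, SZ)), mul(SSZ, SSZ)))
  →6  S(add(add(SZ, mul(SZ, SSZ)), mul(add(Z, mul(Z, SZ)), mul(SSZ, SSZ))))
  →7  S(add(S(add(Z, mul(SZ, SSZ))), mul(add(Z, mul(Z, SZ)), mul(SSZ, SSZ))))
  →8  S(S(add(add(Z, mul(SZ, SSZ)), mul(add(Z, mul(Z, SZ)), mul(SSZ, SSZ)))))
  →9  S(S(add(mul(SZ, SSZ), mul(add(Z, mul(Z, SZ)), mul(SSZ, SSZ)))))
  →10  S(S(add(add(SSZ, mul(Z, SSZ)), mul(add(Z, mul(Z, SZ)), mul(SSZ, SSZ)))))
  →11  S(S(add(S(add(SZ, mul(Z, SSZ))), mul(add(Z, mul(Z, SZ)), mul(SSZ, SSZ)))))
  →12  S(S(S(add(add(SZ, mul(Z, SSZ)), mul(add(Z, mul(Z, SZ)), mul(SSZ, SSZ))))))
  →13  S(S(S(add(S(add(Z, mul(Z, SSZ))), mul(add(Z, mul(Z, SZ)), mul(SSZ, SSZ))))))
  →14  S(S(S(S(add(add(Z, mul(Z, SSZ)), mul(add(Z, mul(Z, SZ)), mul(SSZ, SSZ)))))))
  →15  S(S(S(S(add(mul(Z, SSZ), mul(add(Z, mul(Z, SZ)), mul(SSZ, SSZ)))))))
  →16  S(S(S(S(add(Z, mul(add(Z, mul(Z, SZ)), mul(SSZ, SSZ)))))))
  →17  S(S(S(S(mul(add(Z, mul(Z, SZ)), mul(SSZ, SSZ))))))
  →18  S(S(S(S(mul(mul(Z, SZ), mul(SSZ, SSZ))))))
  →19  S(S(S(S(mul(Z, mul(SSZ, SSZ))))))
  →20  S^4(Z)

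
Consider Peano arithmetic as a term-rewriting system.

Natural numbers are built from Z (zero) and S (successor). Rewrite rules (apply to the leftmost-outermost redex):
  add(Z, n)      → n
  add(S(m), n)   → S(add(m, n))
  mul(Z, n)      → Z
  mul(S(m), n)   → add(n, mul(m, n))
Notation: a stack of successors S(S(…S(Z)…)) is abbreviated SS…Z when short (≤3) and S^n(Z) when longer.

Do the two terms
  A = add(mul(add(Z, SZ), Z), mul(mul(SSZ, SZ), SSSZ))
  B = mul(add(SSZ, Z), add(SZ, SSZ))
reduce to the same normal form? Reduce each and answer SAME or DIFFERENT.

Term A:
  start: add(mul(add(Z, SZ), Z), mul(mul(SSZ, SZ), SSSZ))
  →1  add(mul(SZ, Z), mul(mul(SSZ, SZ), SSSZ))
  →2  add(add(Z, mul(Z, Z)), mul(mul(SSZ, SZ), SSSZ))
  →3  add(mul(Z, Z), mul(mul(SSZ, SZ), SSSZ))
  →4  add(Z, mul(mul(SSZ, SZ), SSSZ))
  →5  mul(mul(SSZ, SZ), SSSZ)
  →6  mul(add(SZ, mul(SZ, SZ)), SSSZ)
  →7  mul(S(add(Z, mul(SZ, SZ))), SSSZ)
  →8  add(SSSZ, mul(add(Z, mul(SZ, SZ)), SSSZ))
  →9  S(add(SSZ, mul(add(Z, mul(SZ, SZ)), SSSZ)))
  →10  S(S(add(SZ, mul(add(Z, mul(SZ, SZ)), SSSZ))))
  →11  S(S(S(add(Z, mul(add(Z, mul(SZ, SZ)), SSSZ)))))
  →12  S(S(S(mul(add(Z, mul(SZ, SZ)), SSSZ))))
  →13  S(S(S(mul(mul(SZ, SZ), SSSZ))))
  →14  S(S(S(mul(add(SZ, mul(Z, SZ)), SSSZ))))
  →15  S(S(S(mul(S(add(Z, mul(Z, SZ))), SSSZ))))
  →16  S(S(S(add(SSSZ, mul(add(Z, mul(Z, SZ)), SSSZ)))))
  →17  S(S(S(S(add(SSZ, mul(add(Z, mul(Z, SZ)), SSSZ))))))
  →18  S(S(S(S(S(add(SZ, mul(add(Z, mul(Z, SZ)), SSSZ)))))))
  →19  S(S(S(S(S(S(add(Z, mul(add(Z, mul(Z, SZ)), SSSZ))))))))
  →20  S(S(S(S(S(S(mul(add(Z, mul(Z, SZ)), SSSZ)))))))
  →21  S(S(S(S(S(S(mul(mul(Z, SZ), SSSZ)))))))
  →22  S(S(S(S(S(S(mul(Z, SSSZ)))))))
  →23  S^6(Z)

Term B:
  start: mul(add(SSZ, Z), add(SZ, SSZ))
  →1  mul(S(add(SZ, Z)), add(SZ, SSZ))
  →2  add(add(SZ, SSZ), mul(add(SZ, Z), add(SZ, SSZ)))
  →3  add(S(add(Z, SSZ)), mul(add(SZ, Z), add(SZ, SSZ)))
  →4  S(add(add(Z, SSZ), mul(add(SZ, Z), add(SZ, SSZ))))
  →5  S(add(SSZ, mul(add(SZ, Z), add(SZ, SSZ))))
  →6  S(S(add(SZ, mul(add(SZ, Z), add(SZ, SSZ)))))
  →7  S(S(S(add(Z, mul(add(SZ, Z), add(SZ, SSZ))))))
  →8  S(S(S(mul(add(SZ, Z), add(SZ, SSZ)))))
  →9  S(S(S(mul(S(add(Z, Z)), add(SZ, SSZ)))))
  →10  S(S(S(add(add(SZ, SSZ), mul(add(Z, Z), add(SZ, SSZ))))))
  →11  S(S(S(add(S(add(Z, SSZ)), mul(add(Z, Z), add(SZ, SSZ))))))
  →12  S(S(S(S(add(add(Z, SSZ), mul(add(Z, Z), add(SZ, SSZ)))))))
  →13  S(S(S(S(add(SSZ, mul(add(Z, Z), add(SZ, SSZ)))))))
  →14  S(S(S(S(S(add(SZ, mul(add(Z, Z), add(SZ, SSZ))))))))
  →15  S(S(S(S(S(S(add(Z, mul(add(Z, Z), add(SZ, SSZ)))))))))
  →16  S(S(S(S(S(S(mul(add(Z, Z), add(SZ, SSZ))))))))
  →17  S(S(S(S(S(S(mul(Z, add(SZ, SSZ))))))))
  →18  S^6(Z)

Answer: SAME — A ⇓ S^6(Z), B ⇓ S^6(Z)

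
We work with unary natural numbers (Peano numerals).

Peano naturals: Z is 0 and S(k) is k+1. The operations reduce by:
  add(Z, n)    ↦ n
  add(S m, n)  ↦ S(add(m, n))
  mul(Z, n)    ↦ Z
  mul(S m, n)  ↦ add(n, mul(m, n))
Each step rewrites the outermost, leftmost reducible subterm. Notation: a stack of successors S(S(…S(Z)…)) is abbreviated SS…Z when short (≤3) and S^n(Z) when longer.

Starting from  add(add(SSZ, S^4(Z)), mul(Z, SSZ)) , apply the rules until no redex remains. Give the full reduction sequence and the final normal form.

Answer: normal form = S^6(Z)  (in 11 steps)

Working:
  start: add(add(SSZ, S^4(Z)), mul(Z, SSZ))
  →1  add(S(add(SZ, S^4(Z))), mul(Z, SSZ))
  →2  S(add(add(SZ, S^4(Z)), mul(Z, SSZ)))
  →3  S(add(S(add(Z, S^4(Z))), mul(Z, SSZ)))
  →4  S(S(add(add(Z, S^4(Z)), mul(Z, SSZ))))
  →5  S(S(add(S^4(Z), mul(Z, SSZ))))
  →6  S(S(S(add(SSSZ, mul(Z, SSZ)))))
  →7  S(S(S(S(add(SSZ, mul(Z, SSZ))))))
  →8  S(S(S(S(S(add(SZ, mul(Z, SSZ)))))))
  →9  S(S(S(S(S(S(add(Z, mul(Z, SSZ))))))))
  →10  S(S(S(S(S(S(mul(Z, SSZ)))))))
  →11  S^6(Z)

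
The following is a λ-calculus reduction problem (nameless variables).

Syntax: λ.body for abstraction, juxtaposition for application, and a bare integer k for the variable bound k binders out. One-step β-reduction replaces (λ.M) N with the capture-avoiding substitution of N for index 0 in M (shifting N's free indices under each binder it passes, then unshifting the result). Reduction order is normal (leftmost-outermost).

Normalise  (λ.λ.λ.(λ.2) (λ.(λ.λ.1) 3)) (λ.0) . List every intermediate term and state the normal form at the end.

  start: (λ.λ.λ.(λ.2) (λ.(λ.λ.1) 3)) (λ.0)
  [1] λ.λ.(λ.2) (λ.(λ.λ.1) (λ.0))
  [2] λ.λ.1

Answer: normal form = λ.λ.1  (in 2 steps)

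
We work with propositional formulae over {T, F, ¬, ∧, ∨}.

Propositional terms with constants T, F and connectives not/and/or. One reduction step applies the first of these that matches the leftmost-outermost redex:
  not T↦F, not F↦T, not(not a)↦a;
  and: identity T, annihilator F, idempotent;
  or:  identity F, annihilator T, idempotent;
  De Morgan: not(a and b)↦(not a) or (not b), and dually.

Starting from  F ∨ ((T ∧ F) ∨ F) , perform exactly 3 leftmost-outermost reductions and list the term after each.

  start: F ∨ ((T ∧ F) ∨ F)
  step 1: (T ∧ F) ∨ F
  step 2: T ∧ F
  step 3: F

Answer: after 3 steps: F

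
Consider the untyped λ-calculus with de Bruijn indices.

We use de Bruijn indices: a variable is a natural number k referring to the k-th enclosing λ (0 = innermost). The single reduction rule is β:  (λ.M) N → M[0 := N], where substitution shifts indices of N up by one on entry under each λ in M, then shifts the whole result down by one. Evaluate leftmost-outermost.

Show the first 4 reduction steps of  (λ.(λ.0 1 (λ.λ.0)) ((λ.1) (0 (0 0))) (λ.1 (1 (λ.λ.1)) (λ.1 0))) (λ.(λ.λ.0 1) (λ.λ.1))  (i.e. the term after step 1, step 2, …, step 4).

  start: (λ.(λ.0 1 (λ.λ.0)) ((λ.1) (0 (0 0))) (λ.1 (1 (λ.λ.1)) (λ.1 0))) (λ.(λ.λ.0 1) (λ.λ.1))
  →1  (λ.0 (λ.(λ.λ.0 1) (λ.λ.1)) (λ.λ.0)) ((λ.λ.(λ.λ.0 1) (λ.λ.1)) ((λ.(λ.λ.0 1) (λ.λ.1)) ((λ.(λ.λ.0 1) (λ.λ.1)) (λ.(λ.λ.0 1) (λ.λ.1))))) (λ.(λ.(λ.λ.0 1) (λ.λ.1)) ((λ.(λ.λ.0 1) (λ.λ.1)) (λ.λ.1)) (λ.1 0))
  →2  (λ.λ.(λ.λ.0 1) (λ.λ.1)) ((λ.(λ.λ.0 1) (λ.λ.1)) ((λ.(λ.λ.0 1) (λ.λ.1)) (λ.(λ.λ.0 1) (λ.λ.1)))) (λ.(λ.λ.0 1) (λ.λ.1)) (λ.λ.0) (λ.(λ.(λ.λ.0 1) (λ.λ.1)) ((λ.(λ.λ.0 1) (λ.λ.1)) (λ.λ.1)) (λ.1 0))
  →3  (λ.(λ.λ.0 1) (λ.λ.1)) (λ.(λ.λ.0 1) (λ.λ.1)) (λ.λ.0) (λ.(λ.(λ.λ.0 1) (λ.λ.1)) ((λ.(λ.λ.0 1) (λ.λ.1)) (λ.λ.1)) (λ.1 0))
  →4  (λ.λ.0 1) (λ.λ.1) (λ.λ.0) (λ.(λ.(λ.λ.0 1) (λ.λ.1)) ((λ.(λ.λ.0 1) (λ.λ.1)) (λ.λ.1)) (λ.1 0))

Answer: after 4 steps: (λ.λ.0 1) (λ.λ.1) (λ.λ.0) (λ.(λ.(λ.λ.0 1) (λ.λ.1)) ((λ.(λ.λ.0 1) (λ.λ.1)) (λ.λ.1)) (λ.1 0))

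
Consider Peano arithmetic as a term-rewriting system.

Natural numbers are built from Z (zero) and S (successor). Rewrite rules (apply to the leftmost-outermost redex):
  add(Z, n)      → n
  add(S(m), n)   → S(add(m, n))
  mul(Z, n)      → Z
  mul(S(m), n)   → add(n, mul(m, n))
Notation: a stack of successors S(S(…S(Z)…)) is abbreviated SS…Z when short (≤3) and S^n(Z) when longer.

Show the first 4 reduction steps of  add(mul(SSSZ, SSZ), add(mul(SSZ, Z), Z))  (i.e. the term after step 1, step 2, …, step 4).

Answer: after 4 steps: S(add(S(add(Z, mul(SSZ, SSZ))), add(mul(SSZ, Z), Z)))

Derivation:
  start: add(mul(SSSZ, SSZ), add(mul(SSZ, Z), Z))
  →1  add(add(SSZ, mul(SSZ, SSZ)), add(mul(SSZ, Z), Z))
  →2  add(S(add(SZ, mul(SSZ, SSZ))), add(mul(SSZ, Z), Z))
  →3  S(add(add(SZ, mul(SSZ, SSZ)), add(mul(SSZ, Z), Z)))
  →4  S(add(S(add(Z, mul(SSZ, SSZ))), add(mul(SSZ, Z), Z)))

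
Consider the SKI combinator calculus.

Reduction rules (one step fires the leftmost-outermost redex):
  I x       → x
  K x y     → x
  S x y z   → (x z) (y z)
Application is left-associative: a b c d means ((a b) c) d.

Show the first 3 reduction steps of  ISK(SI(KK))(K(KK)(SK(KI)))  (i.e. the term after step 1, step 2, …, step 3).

Answer: after 3 steps: K(KK)(SK(KI))

Reduction:
  start: ISK(SI(KK))(K(KK)(SK(KI)))
  →1  SK(SI(KK))(K(KK)(SK(KI)))
  →2  K(K(KK)(SK(KI)))(SI(KK)(K(KK)(SK(KI))))
  →3  K(KK)(SK(KI))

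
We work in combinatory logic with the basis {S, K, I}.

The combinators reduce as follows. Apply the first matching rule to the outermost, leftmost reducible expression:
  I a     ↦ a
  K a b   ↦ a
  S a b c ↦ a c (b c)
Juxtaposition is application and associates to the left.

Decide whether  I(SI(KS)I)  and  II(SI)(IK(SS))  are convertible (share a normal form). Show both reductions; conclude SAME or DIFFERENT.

Term A:
  start: I(SI(KS)I)
  [1] SI(KS)I
  [2] II(KSI)
  [3] I(KSI)
  [4] KSI
  [5] S

Term B:
  start: II(SI)(IK(SS))
  [1] I(SI)(IK(SS))
  [2] SI(IK(SS))
  [3] SI(K(SS))

Answer: DIFFERENT — A ⇓ S, B ⇓ SI(K(SS))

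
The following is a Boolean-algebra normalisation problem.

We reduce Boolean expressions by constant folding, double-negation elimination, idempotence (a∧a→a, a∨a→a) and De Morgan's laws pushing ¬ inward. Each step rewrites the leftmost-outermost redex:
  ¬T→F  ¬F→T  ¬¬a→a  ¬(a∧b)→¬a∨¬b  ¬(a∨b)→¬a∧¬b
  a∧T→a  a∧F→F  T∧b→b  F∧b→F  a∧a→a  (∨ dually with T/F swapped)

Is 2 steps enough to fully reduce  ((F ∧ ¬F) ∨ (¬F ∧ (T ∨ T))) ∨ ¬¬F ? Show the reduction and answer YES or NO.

  start: ((F ∧ ¬F) ∨ (¬F ∧ (T ∨ T))) ∨ ¬¬F
  step 1: (F ∨ (¬F ∧ (T ∨ T))) ∨ ¬¬F
  step 2: (¬F ∧ (T ∨ T)) ∨ ¬¬F

Answer: NO — after 2 steps the term is (¬F ∧ (T ∨ T)) ∨ ¬¬F, not yet normal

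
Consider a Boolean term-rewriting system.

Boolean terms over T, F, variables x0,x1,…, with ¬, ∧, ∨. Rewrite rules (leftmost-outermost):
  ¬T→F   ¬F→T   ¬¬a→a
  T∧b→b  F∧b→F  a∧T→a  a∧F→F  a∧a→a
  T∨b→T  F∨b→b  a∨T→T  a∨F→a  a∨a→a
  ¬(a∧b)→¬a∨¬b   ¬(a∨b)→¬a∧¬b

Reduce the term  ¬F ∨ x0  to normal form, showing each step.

  start: ¬F ∨ x0
  →1  T ∨ x0
  →2  T

Answer: normal form = T  (in 2 steps)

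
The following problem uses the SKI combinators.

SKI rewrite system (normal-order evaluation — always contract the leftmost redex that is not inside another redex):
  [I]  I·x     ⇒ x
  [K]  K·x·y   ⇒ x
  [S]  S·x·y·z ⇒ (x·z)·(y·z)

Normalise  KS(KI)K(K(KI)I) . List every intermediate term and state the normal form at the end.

  start: KS(KI)K(K(KI)I)
  →1  SK(K(KI)I)
  →2  SK(KI)

Answer: normal form = SK(KI)  (in 2 steps)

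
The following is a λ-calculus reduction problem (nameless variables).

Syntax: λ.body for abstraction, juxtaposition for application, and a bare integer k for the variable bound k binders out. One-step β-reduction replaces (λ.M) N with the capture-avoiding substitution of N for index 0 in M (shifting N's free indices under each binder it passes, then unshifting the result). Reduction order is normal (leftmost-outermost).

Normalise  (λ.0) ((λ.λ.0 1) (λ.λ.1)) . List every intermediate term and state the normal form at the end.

  start: (λ.0) ((λ.λ.0 1) (λ.λ.1))
  →1  (λ.λ.0 1) (λ.λ.1)
  →2  λ.0 (λ.λ.1)

Answer: normal form = λ.0 (λ.λ.1)  (in 2 steps)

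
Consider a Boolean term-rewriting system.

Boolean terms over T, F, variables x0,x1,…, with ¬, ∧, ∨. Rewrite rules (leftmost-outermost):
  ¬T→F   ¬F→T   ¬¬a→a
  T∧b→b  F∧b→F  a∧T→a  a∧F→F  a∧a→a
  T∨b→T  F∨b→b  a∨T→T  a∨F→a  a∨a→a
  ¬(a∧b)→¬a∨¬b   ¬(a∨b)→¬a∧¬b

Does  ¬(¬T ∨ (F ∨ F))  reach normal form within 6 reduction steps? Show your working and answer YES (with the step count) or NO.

Answer: YES — reaches normal form T in 6 ≤ 6 steps

Reduction:
  start: ¬(¬T ∨ (F ∨ F))
  step 1: ¬¬T ∧ ¬(F ∨ F)
  step 2: T ∧ ¬(F ∨ F)
  step 3: ¬(F ∨ F)
  step 4: ¬F ∧ ¬F
  step 5: ¬F
  step 6: T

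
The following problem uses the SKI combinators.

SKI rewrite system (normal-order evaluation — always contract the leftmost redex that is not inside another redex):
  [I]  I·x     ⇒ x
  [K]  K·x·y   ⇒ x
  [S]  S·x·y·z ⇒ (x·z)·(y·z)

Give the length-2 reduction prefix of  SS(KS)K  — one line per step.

Answer: after 2 steps: SKS

Reduction:
  start: SS(KS)K
  →1  SK(KSK)
  →2  SKS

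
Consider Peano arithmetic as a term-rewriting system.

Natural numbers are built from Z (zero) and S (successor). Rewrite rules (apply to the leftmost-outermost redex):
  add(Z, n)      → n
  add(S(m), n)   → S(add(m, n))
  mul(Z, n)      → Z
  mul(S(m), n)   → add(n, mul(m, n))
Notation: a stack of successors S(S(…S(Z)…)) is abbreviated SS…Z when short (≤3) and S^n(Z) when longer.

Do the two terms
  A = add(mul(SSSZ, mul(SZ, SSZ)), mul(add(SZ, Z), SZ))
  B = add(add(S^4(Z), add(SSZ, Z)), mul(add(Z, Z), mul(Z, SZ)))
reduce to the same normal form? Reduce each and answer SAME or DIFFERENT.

Term A:
  start: add(mul(SSSZ, mul(SZ, SSZ)), mul(add(SZ, Z), SZ))
  [1] add(add(mul(SZ, SSZ), mul(SSZ, mul(SZ, SSZ))), mul(add(SZ, Z), SZ))
  [2] add(add(add(SSZ, mul(Z, SSZ)), mul(SSZ, mul(SZ, SSZ))), mul(add(SZ, Z), SZ))
  [3] add(add(S(add(SZ, mul(Z, SSZ))), mul(SSZ, mul(SZ, SSZ))), mul(add(SZ, Z), SZ))
  [4] add(S(add(add(SZ, mul(Z, SSZ)), mul(SSZ, mul(SZ, SSZ)))), mul(add(SZ, Z), SZ))
  [5] S(add(add(add(SZ, mul(Z, SSZ)), mul(SSZ, mul(SZ, SSZ))), mul(add(SZ, Z), SZ)))
  [6] S(add(add(S(add(Z, mul(Z, SSZ))), mul(SSZ, mul(SZ, SSZ))), mul(add(SZ, Z), SZ)))
  [7] S(add(S(add(add(Z, mul(Z, SSZ)), mul(SSZ, mul(SZ, SSZ)))), mul(add(SZ, Z), SZ)))
  [8] S(S(add(add(add(Z, mul(Z, SSZ)), mul(SSZ, mul(SZ, SSZ))), mul(add(SZ, Z), SZ))))
  [9] S(S(add(add(mul(Z, SSZ), mul(SSZ, mul(SZ, SSZ))), mul(add(SZ, Z), SZ))))
  [10] S(S(add(add(Z, mul(SSZ, mul(SZ, SSZ))), mul(add(SZ, Z), SZ))))
  [11] S(S(add(mul(SSZ, mul(SZ, SSZ)), mul(add(SZ, Z), SZ))))
  [12] S(S(add(add(mul(SZ, SSZ), mul(SZ, mul(SZ, SSZ))), mul(add(SZ, Z), SZ))))
  [13] S(S(add(add(add(SSZ, mul(Z, SSZ)), mul(SZ, mul(SZ, SSZ))), mul(add(SZ, Z), SZ))))
  [14] S(S(add(add(S(add(SZ, mul(Z, SSZ))), mul(SZ, mul(SZ, SSZ))), mul(add(SZ, Z), SZ))))
  [15] S(S(add(S(add(add(SZ, mul(Z, SSZ)), mul(SZ, mul(SZ, SSZ)))), mul(add(SZ, Z), SZ))))
  [16] S(S(S(add(add(add(SZ, mul(Z, SSZ)), mul(SZ, mul(SZ, SSZ))), mul(add(SZ, Z), SZ)))))
  [17] S(S(S(add(add(S(add(Z, mul(Z, SSZ))), mul(SZ, mul(SZ, SSZ))), mul(add(SZ, Z), SZ)))))
  [18] S(S(S(add(S(add(add(Z, mul(Z, SSZ)), mul(SZ, mul(SZ, SSZ)))), mul(add(SZ, Z), SZ)))))
  [19] S(S(S(S(add(add(add(Z, mul(Z, SSZ)), mul(SZ, mul(SZ, SSZ))), mul(add(SZ, Z), SZ))))))
  [20] S(S(S(S(add(add(mul(Z, SSZ), mul(SZ, mul(SZ, SSZ))), mul(add(SZ, Z), SZ))))))
  [21] S(S(S(S(add(add(Z, mul(SZ, mul(SZ, SSZ))), mul(add(SZ, Z), SZ))))))
  [22] S(S(S(S(add(mul(SZ, mul(SZ, SSZ)), mul(add(SZ, Z), SZ))))))
  [23] S(S(S(S(add(add(mul(SZ, SSZ), mul(Z, mul(SZ, SSZ))), mul(add(SZ, Z), SZ))))))
  [24] S(S(S(S(add(add(add(SSZ, mul(Z, SSZ)), mul(Z, mul(SZ, SSZ))), mul(add(SZ, Z), SZ))))))
  [25] S(S(S(S(add(add(S(add(SZ, mul(Z, SSZ))), mul(Z, mul(SZ, SSZ))), mul(add(SZ, Z), SZ))))))
  [26] S(S(S(S(add(S(add(add(SZ, mul(Z, SSZ)), mul(Z, mul(SZ, SSZ)))), mul(add(SZ, Z), SZ))))))
  [27] S(S(S(S(S(add(add(add(SZ, mul(Z, SSZ)), mul(Z, mul(SZ, SSZ))), mul(add(SZ, Z), SZ)))))))
  [28] S(S(S(S(S(add(add(S(add(Z, mul(Z, SSZ))), mul(Z, mul(SZ, SSZ))), mul(add(SZ, Z), SZ)))))))
  [29] S(S(S(S(S(add(S(add(add(Z, mul(Z, SSZ)), mul(Z, mul(SZ, SSZ)))), mul(add(SZ, Z), SZ)))))))
  [30] S(S(S(S(S(S(add(add(add(Z, mul(Z, SSZ)), mul(Z, mul(SZ, SSZ))), mul(add(SZ, Z), SZ))))))))
  [31] S(S(S(S(S(S(add(add(mul(Z, SSZ), mul(Z, mul(SZ, SSZ))), mul(add(SZ, Z), SZ))))))))
  [32] S(S(S(S(S(S(add(add(Z, mul(Z, mul(SZ, SSZ))), mul(add(SZ, Z), SZ))))))))
  [33] S(S(S(S(S(S(add(mul(Z, mul(SZ, SSZ)), mul(add(SZ, Z), SZ))))))))
  [34] S(S(S(S(S(S(add(Z, mul(add(SZ, Z), SZ))))))))
  [35] S(S(S(S(S(S(mul(add(SZ, Z), SZ)))))))
  [36] S(S(S(S(S(S(mul(S(add(Z, Z)), SZ)))))))
  [37] S(S(S(S(S(S(add(SZ, mul(add(Z, Z), SZ))))))))
  [38] S(S(S(S(S(S(S(add(Z, mul(add(Z, Z), SZ)))))))))
  [39] S(S(S(S(S(S(S(mul(add(Z, Z), SZ))))))))
  [40] S(S(S(S(S(S(S(mul(Z, SZ))))))))
  [41] S^7(Z)

Term B:
  start: add(add(S^4(Z), add(SSZ, Z)), mul(add(Z, Z), mul(Z, SZ)))
  [1] add(S(add(SSSZ, add(SSZ, Z))), mul(add(Z, Z), mul(Z, SZ)))
  [2] S(add(add(SSSZ, add(SSZ, Z)), mul(add(Z, Z), mul(Z, SZ))))
  [3] S(add(S(add(SSZ, add(SSZ, Z))), mul(add(Z, Z), mul(Z, SZ))))
  [4] S(S(add(add(SSZ, add(SSZ, Z)), mul(add(Z, Z), mul(Z, SZ)))))
  [5] S(S(add(S(add(SZ, add(SSZ, Z))), mul(add(Z, Z), mul(Z, SZ)))))
  [6] S(S(S(add(add(SZ, add(SSZ, Z)), mul(add(Z, Z), mul(Z, SZ))))))
  [7] S(S(S(add(S(add(Z, add(SSZ, Z))), mul(add(Z, Z), mul(Z, SZ))))))
  [8] S(S(S(S(add(add(Z, add(SSZ, Z)), mul(add(Z, Z), mul(Z, SZ)))))))
  [9] S(S(S(S(add(add(SSZ, Z), mul(add(Z, Z), mul(Z, SZ)))))))
  [10] S(S(S(S(add(S(add(SZ, Z)), mul(add(Z, Z), mul(Z, SZ)))))))
  [11] S(S(S(S(S(add(add(SZ, Z), mul(add(Z, Z), mul(Z, SZ))))))))
  [12] S(S(S(S(S(add(S(add(Z, Z)), mul(add(Z, Z), mul(Z, SZ))))))))
  [13] S(S(S(S(S(S(add(add(Z, Z), mul(add(Z, Z), mul(Z, SZ)))))))))
  [14] S(S(S(S(S(S(add(Z, mul(add(Z, Z), mul(Z, SZ)))))))))
  [15] S(S(S(S(S(S(mul(add(Z, Z), mul(Z, SZ))))))))
  [16] S(S(S(S(S(S(mul(Z, mul(Z, SZ))))))))
  [17] S^6(Z)

Answer: DIFFERENT — A ⇓ S^7(Z), B ⇓ S^6(Z)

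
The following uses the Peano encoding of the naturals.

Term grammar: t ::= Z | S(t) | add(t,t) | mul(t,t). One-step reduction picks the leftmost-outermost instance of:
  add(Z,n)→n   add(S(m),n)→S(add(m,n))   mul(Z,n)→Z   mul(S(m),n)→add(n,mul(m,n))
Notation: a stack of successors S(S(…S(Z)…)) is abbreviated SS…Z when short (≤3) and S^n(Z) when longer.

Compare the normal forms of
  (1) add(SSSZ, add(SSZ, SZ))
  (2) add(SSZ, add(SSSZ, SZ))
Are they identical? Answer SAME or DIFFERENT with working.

Term A:
  start: add(SSSZ, add(SSZ, SZ))
  →1  S(add(SSZ, add(SSZ, SZ)))
  →2  S(S(add(SZ, add(SSZ, SZ))))
  →3  S(S(S(add(Z, add(SSZ, SZ)))))
  →4  S(S(S(add(SSZ, SZ))))
  →5  S(S(S(S(add(SZ, SZ)))))
  →6  S(S(S(S(S(add(Z, SZ))))))
  →7  S^6(Z)

Term B:
  start: add(SSZ, add(SSSZ, SZ))
  →1  S(add(SZ, add(SSSZ, SZ)))
  →2  S(S(add(Z, add(SSSZ, SZ))))
  →3  S(S(add(SSSZ, SZ)))
  →4  S(S(S(add(SSZ, SZ))))
  →5  S(S(S(S(add(SZ, SZ)))))
  →6  S(S(S(S(S(add(Z, SZ))))))
  →7  S^6(Z)

Answer: SAME — A ⇓ S^6(Z), B ⇓ S^6(Z)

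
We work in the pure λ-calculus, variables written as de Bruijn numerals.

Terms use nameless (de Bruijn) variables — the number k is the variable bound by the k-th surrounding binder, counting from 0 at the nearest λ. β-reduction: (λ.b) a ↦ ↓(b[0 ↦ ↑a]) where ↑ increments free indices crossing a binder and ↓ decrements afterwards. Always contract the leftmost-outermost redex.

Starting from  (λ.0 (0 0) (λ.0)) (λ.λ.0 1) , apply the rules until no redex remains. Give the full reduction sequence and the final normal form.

Answer: normal form = λ.0 (λ.λ.0 1)  (in 5 steps)

Reduction:
  start: (λ.0 (0 0) (λ.0)) (λ.λ.0 1)
  →1  (λ.λ.0 1) ((λ.λ.0 1) (λ.λ.0 1)) (λ.0)
  →2  (λ.0 ((λ.λ.0 1) (λ.λ.0 1))) (λ.0)
  →3  (λ.0) ((λ.λ.0 1) (λ.λ.0 1))
  →4  (λ.λ.0 1) (λ.λ.0 1)
  →5  λ.0 (λ.λ.0 1)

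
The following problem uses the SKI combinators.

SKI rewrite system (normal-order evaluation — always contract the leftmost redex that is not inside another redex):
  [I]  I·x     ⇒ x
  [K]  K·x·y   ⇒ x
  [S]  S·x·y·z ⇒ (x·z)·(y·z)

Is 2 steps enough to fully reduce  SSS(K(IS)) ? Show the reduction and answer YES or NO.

  start: SSS(K(IS))
  →1  S(K(IS))(S(K(IS)))
  →2  S(KS)(S(K(IS)))

Answer: NO — after 2 steps the term is S(KS)(S(K(IS))), not yet normal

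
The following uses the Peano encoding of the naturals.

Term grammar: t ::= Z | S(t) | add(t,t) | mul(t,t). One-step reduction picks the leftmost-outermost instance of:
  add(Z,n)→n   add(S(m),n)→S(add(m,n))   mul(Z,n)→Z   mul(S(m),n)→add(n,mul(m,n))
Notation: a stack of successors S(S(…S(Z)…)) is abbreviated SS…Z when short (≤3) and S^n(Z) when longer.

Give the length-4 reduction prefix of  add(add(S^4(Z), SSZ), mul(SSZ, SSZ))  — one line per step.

Answer: after 4 steps: S(S(add(add(SSZ, SSZ), mul(SSZ, SSZ))))

Working:
  start: add(add(S^4(Z), SSZ), mul(SSZ, SSZ))
  step 1: add(S(add(SSSZ, SSZ)), mul(SSZ, SSZ))
  step 2: S(add(add(SSSZ, SSZ), mul(SSZ, SSZ)))
  step 3: S(add(S(add(SSZ, SSZ)), mul(SSZ, SSZ)))
  step 4: S(S(add(add(SSZ, SSZ), mul(SSZ, SSZ))))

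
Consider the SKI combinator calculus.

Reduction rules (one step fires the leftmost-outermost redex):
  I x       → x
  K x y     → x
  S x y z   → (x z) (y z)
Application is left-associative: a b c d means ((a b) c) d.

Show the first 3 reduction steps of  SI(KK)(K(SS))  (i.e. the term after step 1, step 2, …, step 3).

Answer: after 3 steps: SS

Working:
  start: SI(KK)(K(SS))
  →1  I(K(SS))(KK(K(SS)))
  →2  K(SS)(KK(K(SS)))
  →3  SS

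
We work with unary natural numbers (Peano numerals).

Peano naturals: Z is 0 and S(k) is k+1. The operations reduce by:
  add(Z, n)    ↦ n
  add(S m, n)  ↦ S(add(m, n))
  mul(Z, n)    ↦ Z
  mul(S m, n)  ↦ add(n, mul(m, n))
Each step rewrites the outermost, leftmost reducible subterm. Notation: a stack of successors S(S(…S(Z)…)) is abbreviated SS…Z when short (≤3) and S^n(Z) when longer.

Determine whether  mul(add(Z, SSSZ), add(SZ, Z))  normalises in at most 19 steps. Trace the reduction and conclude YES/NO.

Answer: YES — reaches normal form SSSZ in 17 ≤ 19 steps

Working:
  start: mul(add(Z, SSSZ), add(SZ, Z))
  [1] mul(SSSZ, add(SZ, Z))
  [2] add(add(SZ, Z), mul(SSZ, add(SZ, Z)))
  [3] add(S(add(Z, Z)), mul(SSZ, add(SZ, Z)))
  [4] S(add(add(Z, Z), mul(SSZ, add(SZ, Z))))
  [5] S(add(Z, mul(SSZ, add(SZ, Z))))
  [6] S(mul(SSZ, add(SZ, Z)))
  [7] S(add(add(SZ, Z), mul(SZ, add(SZ, Z))))
  [8] S(add(S(add(Z, Z)), mul(SZ, add(SZ, Z))))
  [9] S(S(add(add(Z, Z), mul(SZ, add(SZ, Z)))))
  [10] S(S(add(Z, mul(SZ, add(SZ, Z)))))
  [11] S(S(mul(SZ, add(SZ, Z))))
  [12] S(S(add(add(SZ, Z), mul(Z, add(SZ, Z)))))
  [13] S(S(add(S(add(Z, Z)), mul(Z, add(SZ, Z)))))
  [14] S(S(S(add(add(Z, Z), mul(Z, add(SZ, Z))))))
  [15] S(S(S(add(Z, mul(Z, add(SZ, Z))))))
  [16] S(S(S(mul(Z, add(SZ, Z)))))
  [17] SSSZ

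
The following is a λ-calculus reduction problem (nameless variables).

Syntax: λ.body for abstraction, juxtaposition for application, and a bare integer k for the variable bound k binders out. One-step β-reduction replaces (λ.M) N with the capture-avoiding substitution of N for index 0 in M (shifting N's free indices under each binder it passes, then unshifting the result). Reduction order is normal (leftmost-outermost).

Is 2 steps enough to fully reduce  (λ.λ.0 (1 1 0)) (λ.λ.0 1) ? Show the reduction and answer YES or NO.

Answer: NO — after 2 steps the term is λ.0 ((λ.0 (λ.λ.0 1)) 0), not yet normal

Derivation:
  start: (λ.λ.0 (1 1 0)) (λ.λ.0 1)
  [1] λ.0 ((λ.λ.0 1) (λ.λ.0 1) 0)
  [2] λ.0 ((λ.0 (λ.λ.0 1)) 0)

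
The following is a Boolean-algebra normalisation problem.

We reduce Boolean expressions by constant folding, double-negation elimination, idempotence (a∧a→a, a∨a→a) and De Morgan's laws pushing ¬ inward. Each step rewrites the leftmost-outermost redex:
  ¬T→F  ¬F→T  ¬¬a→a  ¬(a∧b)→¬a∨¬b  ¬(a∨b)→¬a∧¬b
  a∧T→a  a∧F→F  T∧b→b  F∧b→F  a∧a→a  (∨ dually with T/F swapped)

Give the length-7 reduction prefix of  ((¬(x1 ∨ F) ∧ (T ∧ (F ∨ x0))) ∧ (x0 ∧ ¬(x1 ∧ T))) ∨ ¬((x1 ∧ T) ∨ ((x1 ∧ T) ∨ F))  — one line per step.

Answer: after 7 steps: ((¬x1 ∧ x0) ∧ (x0 ∧ (¬x1 ∨ F))) ∨ ¬((x1 ∧ T) ∨ ((x1 ∧ T) ∨ F))

Reduction:
  start: ((¬(x1 ∨ F) ∧ (T ∧ (F ∨ x0))) ∧ (x0 ∧ ¬(x1 ∧ T))) ∨ ¬((x1 ∧ T) ∨ ((x1 ∧ T) ∨ F))
  →1  (((¬x1 ∧ ¬F) ∧ (T ∧ (F ∨ x0))) ∧ (x0 ∧ ¬(x1 ∧ T))) ∨ ¬((x1 ∧ T) ∨ ((x1 ∧ T) ∨ F))
  →2  (((¬x1 ∧ T) ∧ (T ∧ (F ∨ x0))) ∧ (x0 ∧ ¬(x1 ∧ T))) ∨ ¬((x1 ∧ T) ∨ ((x1 ∧ T) ∨ F))
  →3  ((¬x1 ∧ (T ∧ (F ∨ x0))) ∧ (x0 ∧ ¬(x1 ∧ T))) ∨ ¬((x1 ∧ T) ∨ ((x1 ∧ T) ∨ F))
  →4  ((¬x1 ∧ (F ∨ x0)) ∧ (x0 ∧ ¬(x1 ∧ T))) ∨ ¬((x1 ∧ T) ∨ ((x1 ∧ T) ∨ F))
  →5  ((¬x1 ∧ x0) ∧ (x0 ∧ ¬(x1 ∧ T))) ∨ ¬((x1 ∧ T) ∨ ((x1 ∧ T) ∨ F))
  →6  ((¬x1 ∧ x0) ∧ (x0 ∧ (¬x1 ∨ ¬T))) ∨ ¬((x1 ∧ T) ∨ ((x1 ∧ T) ∨ F))
  →7  ((¬x1 ∧ x0) ∧ (x0 ∧ (¬x1 ∨ F))) ∨ ¬((x1 ∧ T) ∨ ((x1 ∧ T) ∨ F))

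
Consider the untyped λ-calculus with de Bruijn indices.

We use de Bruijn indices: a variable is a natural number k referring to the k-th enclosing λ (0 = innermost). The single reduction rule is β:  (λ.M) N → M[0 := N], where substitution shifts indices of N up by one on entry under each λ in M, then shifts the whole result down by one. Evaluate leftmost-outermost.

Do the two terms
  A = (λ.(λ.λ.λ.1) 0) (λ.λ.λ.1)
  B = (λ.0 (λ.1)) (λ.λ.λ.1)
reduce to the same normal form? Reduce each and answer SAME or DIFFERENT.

Term A:
  start: (λ.(λ.λ.λ.1) 0) (λ.λ.λ.1)
  step 1: (λ.λ.λ.1) (λ.λ.λ.1)
  step 2: λ.λ.1

Term B:
  start: (λ.0 (λ.1)) (λ.λ.λ.1)
  step 1: (λ.λ.λ.1) (λ.λ.λ.λ.1)
  step 2: λ.λ.1

Answer: SAME — A ⇓ λ.λ.1, B ⇓ λ.λ.1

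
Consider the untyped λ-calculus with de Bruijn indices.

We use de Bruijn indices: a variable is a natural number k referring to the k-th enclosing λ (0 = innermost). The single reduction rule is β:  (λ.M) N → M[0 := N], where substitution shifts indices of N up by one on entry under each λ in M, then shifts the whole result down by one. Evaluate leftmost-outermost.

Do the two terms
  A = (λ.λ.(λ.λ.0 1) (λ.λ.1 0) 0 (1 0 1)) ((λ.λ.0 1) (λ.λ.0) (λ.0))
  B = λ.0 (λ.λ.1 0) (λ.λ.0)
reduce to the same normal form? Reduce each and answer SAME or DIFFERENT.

Answer: SAME — A ⇓ λ.0 (λ.λ.1 0) (λ.λ.0), B ⇓ λ.0 (λ.λ.1 0) (λ.λ.0)

Working:
Term A:
  start: (λ.λ.(λ.λ.0 1) (λ.λ.1 0) 0 (1 0 1)) ((λ.λ.0 1) (λ.λ.0) (λ.0))
  step 1: λ.(λ.λ.0 1) (λ.λ.1 0) 0 ((λ.λ.0 1) (λ.λ.0) (λ.0) 0 ((λ.λ.0 1) (λ.λ.0) (λ.0)))
  step 2: λ.(λ.0 (λ.λ.1 0)) 0 ((λ.λ.0 1) (λ.λ.0) (λ.0) 0 ((λ.λ.0 1) (λ.λ.0) (λ.0)))
  step 3: λ.0 (λ.λ.1 0) ((λ.λ.0 1) (λ.λ.0) (λ.0) 0 ((λ.λ.0 1) (λ.λ.0) (λ.0)))
  step 4: λ.0 (λ.λ.1 0) ((λ.0 (λ.λ.0)) (λ.0) 0 ((λ.λ.0 1) (λ.λ.0) (λ.0)))
  step 5: λ.0 (λ.λ.1 0) ((λ.0) (λ.λ.0) 0 ((λ.λ.0 1) (λ.λ.0) (λ.0)))
  step 6: λ.0 (λ.λ.1 0) ((λ.λ.0) 0 ((λ.λ.0 1) (λ.λ.0) (λ.0)))
  step 7: λ.0 (λ.λ.1 0) ((λ.0) ((λ.λ.0 1) (λ.λ.0) (λ.0)))
  step 8: λ.0 (λ.λ.1 0) ((λ.λ.0 1) (λ.λ.0) (λ.0))
  step 9: λ.0 (λ.λ.1 0) ((λ.0 (λ.λ.0)) (λ.0))
  step 10: λ.0 (λ.λ.1 0) ((λ.0) (λ.λ.0))
  step 11: λ.0 (λ.λ.1 0) (λ.λ.0)

Term B:
  start: λ.0 (λ.λ.1 0) (λ.λ.0)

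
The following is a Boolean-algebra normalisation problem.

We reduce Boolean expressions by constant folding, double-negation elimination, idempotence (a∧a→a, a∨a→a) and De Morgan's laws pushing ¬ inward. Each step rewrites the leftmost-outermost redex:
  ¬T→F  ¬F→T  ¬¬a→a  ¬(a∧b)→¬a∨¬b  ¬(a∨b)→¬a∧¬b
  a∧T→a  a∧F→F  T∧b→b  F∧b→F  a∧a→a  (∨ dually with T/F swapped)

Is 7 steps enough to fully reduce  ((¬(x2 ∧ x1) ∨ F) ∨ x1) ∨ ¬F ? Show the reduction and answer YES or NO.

Answer: YES — reaches normal form T in 4 ≤ 7 steps

Reduction:
  start: ((¬(x2 ∧ x1) ∨ F) ∨ x1) ∨ ¬F
  →1  (¬(x2 ∧ x1) ∨ x1) ∨ ¬F
  →2  ((¬x2 ∨ ¬x1) ∨ x1) ∨ ¬F
  →3  ((¬x2 ∨ ¬x1) ∨ x1) ∨ T
  →4  T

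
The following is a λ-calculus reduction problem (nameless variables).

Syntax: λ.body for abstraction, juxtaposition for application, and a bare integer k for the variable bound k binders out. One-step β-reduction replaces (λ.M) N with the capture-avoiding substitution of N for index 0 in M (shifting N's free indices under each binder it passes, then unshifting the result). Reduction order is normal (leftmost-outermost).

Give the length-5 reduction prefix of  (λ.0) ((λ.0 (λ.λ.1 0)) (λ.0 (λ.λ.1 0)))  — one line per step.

Answer: after 5 steps: λ.λ.1 0

Derivation:
  start: (λ.0) ((λ.0 (λ.λ.1 0)) (λ.0 (λ.λ.1 0)))
  step 1: (λ.0 (λ.λ.1 0)) (λ.0 (λ.λ.1 0))
  step 2: (λ.0 (λ.λ.1 0)) (λ.λ.1 0)
  step 3: (λ.λ.1 0) (λ.λ.1 0)
  step 4: λ.(λ.λ.1 0) 0
  step 5: λ.λ.1 0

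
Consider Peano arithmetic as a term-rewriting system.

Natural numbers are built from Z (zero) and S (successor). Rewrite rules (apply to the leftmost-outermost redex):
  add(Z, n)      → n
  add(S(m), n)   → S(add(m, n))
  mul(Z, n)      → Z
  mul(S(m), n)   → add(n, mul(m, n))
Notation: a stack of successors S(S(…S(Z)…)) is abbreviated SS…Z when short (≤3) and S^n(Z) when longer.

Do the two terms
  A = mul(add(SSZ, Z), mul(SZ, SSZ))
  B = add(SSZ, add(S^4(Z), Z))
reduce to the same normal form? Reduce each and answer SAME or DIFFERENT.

Answer: DIFFERENT — A ⇓ S^4(Z), B ⇓ S^6(Z)

Derivation:
Term A:
  start: mul(add(SSZ, Z), mul(SZ, SSZ))
  →1  mul(S(add(SZ, Z)), mul(SZ, SSZ))
  →2  add(mul(SZ, SSZ), mul(add(SZ, Z), mul(SZ, SSZ)))
  →3  add(add(SSZ, mul(Z, SSZ)), mul(add(SZ, Z), mul(SZ, SSZ)))
  →4  add(S(add(SZ, mul(Z, SSZ))), mul(add(SZ, Z), mul(SZ, SSZ)))
  →5  S(add(add(SZ, mul(Z, SSZ)), mul(add(SZ, Z), mul(SZ, SSZ))))
  →6  S(add(S(add(Z, mul(Z, SSZ))), mul(add(SZ, Z), mul(SZ, SSZ))))
  →7  S(S(add(add(Z, mul(Z, SSZ)), mul(add(SZ, Z), mul(SZ, SSZ)))))
  →8  S(S(add(mul(Z, SSZ), mul(add(SZ, Z), mul(SZ, SSZ)))))
  →9  S(S(add(Z, mul(add(SZ, Z), mul(SZ, SSZ)))))
  →10  S(S(mul(add(SZ, Z), mul(SZ, SSZ))))
  →11  S(S(mul(S(add(Z, Z)), mul(SZ, SSZ))))
  →12  S(S(add(mul(SZ, SSZ), mul(add(Z, Z), mul(SZ, SSZ)))))
  →13  S(S(add(add(SSZ, mul(Z, SSZ)), mul(add(Z, Z), mul(SZ, SSZ)))))
  →14  S(S(add(S(add(SZ, mul(Z, SSZ))), mul(add(Z, Z), mul(SZ, SSZ)))))
  →15  S(S(S(add(add(SZ, mul(Z, SSZ)), mul(add(Z, Z), mul(SZ, SSZ))))))
  →16  S(S(S(add(S(add(Z, mul(Z, SSZ))), mul(add(Z, Z), mul(SZ, SSZ))))))
  →17  S(S(S(S(add(add(Z, mul(Z, SSZ)), mul(add(Z, Z), mul(SZ, SSZ)))))))
  →18  S(S(S(S(add(mul(Z, SSZ), mul(add(Z, Z), mul(SZ, SSZ)))))))
  →19  S(S(S(S(add(Z, mul(add(Z, Z), mul(SZ, SSZ)))))))
  →20  S(S(S(S(mul(add(Z, Z), mul(SZ, SSZ))))))
  →21  S(S(S(S(mul(Z, mul(SZ, SSZ))))))
  →22  S^4(Z)

Term B:
  start: add(SSZ, add(S^4(Z), Z))
  →1  S(add(SZ, add(S^4(Z), Z)))
  →2  S(S(add(Z, add(S^4(Z), Z))))
  →3  S(S(add(S^4(Z), Z)))
  →4  S(S(S(add(SSSZ, Z))))
  →5  S(S(S(S(add(SSZ, Z)))))
  →6  S(S(S(S(S(add(SZ, Z))))))
  →7  S(S(S(S(S(S(add(Z, Z)))))))
  →8  S^6(Z)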